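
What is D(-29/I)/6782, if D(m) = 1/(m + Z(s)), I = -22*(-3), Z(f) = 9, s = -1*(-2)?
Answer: 33/1915915 ≈ 1.7224e-5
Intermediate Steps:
s = 2
I = 66
D(m) = 1/(9 + m) (D(m) = 1/(m + 9) = 1/(9 + m))
D(-29/I)/6782 = 1/((9 - 29/66)*6782) = (1/6782)/(9 - 29*1/66) = (1/6782)/(9 - 29/66) = (1/6782)/(565/66) = (66/565)*(1/6782) = 33/1915915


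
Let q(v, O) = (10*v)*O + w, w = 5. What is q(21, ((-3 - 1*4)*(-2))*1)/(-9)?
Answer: -2945/9 ≈ -327.22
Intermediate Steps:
q(v, O) = 5 + 10*O*v (q(v, O) = (10*v)*O + 5 = 10*O*v + 5 = 5 + 10*O*v)
q(21, ((-3 - 1*4)*(-2))*1)/(-9) = (5 + 10*(((-3 - 1*4)*(-2))*1)*21)/(-9) = (5 + 10*(((-3 - 4)*(-2))*1)*21)*(-⅑) = (5 + 10*(-7*(-2)*1)*21)*(-⅑) = (5 + 10*(14*1)*21)*(-⅑) = (5 + 10*14*21)*(-⅑) = (5 + 2940)*(-⅑) = 2945*(-⅑) = -2945/9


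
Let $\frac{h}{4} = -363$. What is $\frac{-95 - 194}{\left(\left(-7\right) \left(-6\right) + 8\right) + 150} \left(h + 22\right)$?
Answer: $\frac{41327}{20} \approx 2066.4$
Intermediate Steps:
$h = -1452$ ($h = 4 \left(-363\right) = -1452$)
$\frac{-95 - 194}{\left(\left(-7\right) \left(-6\right) + 8\right) + 150} \left(h + 22\right) = \frac{-95 - 194}{\left(\left(-7\right) \left(-6\right) + 8\right) + 150} \left(-1452 + 22\right) = - \frac{289}{\left(42 + 8\right) + 150} \left(-1430\right) = - \frac{289}{50 + 150} \left(-1430\right) = - \frac{289}{200} \left(-1430\right) = \left(-289\right) \frac{1}{200} \left(-1430\right) = \left(- \frac{289}{200}\right) \left(-1430\right) = \frac{41327}{20}$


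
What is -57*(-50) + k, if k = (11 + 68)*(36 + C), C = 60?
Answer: 10434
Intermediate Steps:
k = 7584 (k = (11 + 68)*(36 + 60) = 79*96 = 7584)
-57*(-50) + k = -57*(-50) + 7584 = 2850 + 7584 = 10434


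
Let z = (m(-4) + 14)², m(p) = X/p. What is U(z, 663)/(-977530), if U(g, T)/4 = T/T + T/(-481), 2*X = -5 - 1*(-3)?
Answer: 28/18084305 ≈ 1.5483e-6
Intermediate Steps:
X = -1 (X = (-5 - 1*(-3))/2 = (-5 + 3)/2 = (½)*(-2) = -1)
m(p) = -1/p
z = 3249/16 (z = (-1/(-4) + 14)² = (-1*(-¼) + 14)² = (¼ + 14)² = (57/4)² = 3249/16 ≈ 203.06)
U(g, T) = 4 - 4*T/481 (U(g, T) = 4*(T/T + T/(-481)) = 4*(1 + T*(-1/481)) = 4*(1 - T/481) = 4 - 4*T/481)
U(z, 663)/(-977530) = (4 - 4/481*663)/(-977530) = (4 - 204/37)*(-1/977530) = -56/37*(-1/977530) = 28/18084305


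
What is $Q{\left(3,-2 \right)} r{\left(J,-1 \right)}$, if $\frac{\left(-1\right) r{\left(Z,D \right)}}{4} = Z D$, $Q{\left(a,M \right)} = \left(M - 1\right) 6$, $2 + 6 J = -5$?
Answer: $84$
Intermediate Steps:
$J = - \frac{7}{6}$ ($J = - \frac{1}{3} + \frac{1}{6} \left(-5\right) = - \frac{1}{3} - \frac{5}{6} = - \frac{7}{6} \approx -1.1667$)
$Q{\left(a,M \right)} = -6 + 6 M$ ($Q{\left(a,M \right)} = \left(-1 + M\right) 6 = -6 + 6 M$)
$r{\left(Z,D \right)} = - 4 D Z$ ($r{\left(Z,D \right)} = - 4 Z D = - 4 D Z$)
$Q{\left(3,-2 \right)} r{\left(J,-1 \right)} = \left(-6 + 6 \left(-2\right)\right) \left(\left(-4\right) \left(-1\right) \left(- \frac{7}{6}\right)\right) = \left(-6 - 12\right) \left(- \frac{14}{3}\right) = \left(-18\right) \left(- \frac{14}{3}\right) = 84$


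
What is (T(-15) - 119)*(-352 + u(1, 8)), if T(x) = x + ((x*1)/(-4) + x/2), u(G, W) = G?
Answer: 193401/4 ≈ 48350.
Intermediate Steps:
T(x) = 5*x/4 (T(x) = x + (x*(-¼) + x*(½)) = x + (-x/4 + x/2) = x + x/4 = 5*x/4)
(T(-15) - 119)*(-352 + u(1, 8)) = ((5/4)*(-15) - 119)*(-352 + 1) = (-75/4 - 119)*(-351) = -551/4*(-351) = 193401/4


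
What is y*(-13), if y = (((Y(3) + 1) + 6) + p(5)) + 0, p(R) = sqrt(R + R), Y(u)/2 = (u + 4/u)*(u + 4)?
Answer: -2639/3 - 13*sqrt(10) ≈ -920.78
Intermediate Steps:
Y(u) = 2*(4 + u)*(u + 4/u) (Y(u) = 2*((u + 4/u)*(u + 4)) = 2*((u + 4/u)*(4 + u)) = 2*((4 + u)*(u + 4/u)) = 2*(4 + u)*(u + 4/u))
p(R) = sqrt(2)*sqrt(R) (p(R) = sqrt(2*R) = sqrt(2)*sqrt(R))
y = 203/3 + sqrt(10) (y = ((((8 + 2*3**2 + 8*3 + 32/3) + 1) + 6) + sqrt(2)*sqrt(5)) + 0 = ((((8 + 2*9 + 24 + 32*(1/3)) + 1) + 6) + sqrt(10)) + 0 = ((((8 + 18 + 24 + 32/3) + 1) + 6) + sqrt(10)) + 0 = (((182/3 + 1) + 6) + sqrt(10)) + 0 = ((185/3 + 6) + sqrt(10)) + 0 = (203/3 + sqrt(10)) + 0 = 203/3 + sqrt(10) ≈ 70.829)
y*(-13) = (203/3 + sqrt(10))*(-13) = -2639/3 - 13*sqrt(10)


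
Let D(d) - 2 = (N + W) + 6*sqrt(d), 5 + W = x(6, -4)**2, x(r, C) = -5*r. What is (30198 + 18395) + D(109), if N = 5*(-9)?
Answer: 49445 + 6*sqrt(109) ≈ 49508.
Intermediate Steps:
W = 895 (W = -5 + (-5*6)**2 = -5 + (-30)**2 = -5 + 900 = 895)
N = -45
D(d) = 852 + 6*sqrt(d) (D(d) = 2 + ((-45 + 895) + 6*sqrt(d)) = 2 + (850 + 6*sqrt(d)) = 852 + 6*sqrt(d))
(30198 + 18395) + D(109) = (30198 + 18395) + (852 + 6*sqrt(109)) = 48593 + (852 + 6*sqrt(109)) = 49445 + 6*sqrt(109)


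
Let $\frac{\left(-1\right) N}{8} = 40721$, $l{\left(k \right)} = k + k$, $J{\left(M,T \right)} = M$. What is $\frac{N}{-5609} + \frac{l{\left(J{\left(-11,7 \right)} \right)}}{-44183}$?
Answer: $\frac{14393530942}{247822447} \approx 58.08$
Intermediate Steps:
$l{\left(k \right)} = 2 k$
$N = -325768$ ($N = \left(-8\right) 40721 = -325768$)
$\frac{N}{-5609} + \frac{l{\left(J{\left(-11,7 \right)} \right)}}{-44183} = - \frac{325768}{-5609} + \frac{2 \left(-11\right)}{-44183} = \left(-325768\right) \left(- \frac{1}{5609}\right) - - \frac{22}{44183} = \frac{325768}{5609} + \frac{22}{44183} = \frac{14393530942}{247822447}$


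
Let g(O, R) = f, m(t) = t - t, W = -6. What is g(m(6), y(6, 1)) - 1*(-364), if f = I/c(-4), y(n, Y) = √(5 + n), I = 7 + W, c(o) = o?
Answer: 1455/4 ≈ 363.75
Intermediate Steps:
I = 1 (I = 7 - 6 = 1)
m(t) = 0
f = -¼ (f = 1/(-4) = 1*(-¼) = -¼ ≈ -0.25000)
g(O, R) = -¼
g(m(6), y(6, 1)) - 1*(-364) = -¼ - 1*(-364) = -¼ + 364 = 1455/4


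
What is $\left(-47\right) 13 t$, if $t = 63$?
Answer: $-38493$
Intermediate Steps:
$\left(-47\right) 13 t = \left(-47\right) 13 \cdot 63 = \left(-611\right) 63 = -38493$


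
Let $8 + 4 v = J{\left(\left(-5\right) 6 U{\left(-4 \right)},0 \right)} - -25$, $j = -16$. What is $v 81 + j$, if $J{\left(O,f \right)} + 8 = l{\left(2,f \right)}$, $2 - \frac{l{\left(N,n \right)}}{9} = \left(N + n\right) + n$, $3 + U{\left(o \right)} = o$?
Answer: $\frac{665}{4} \approx 166.25$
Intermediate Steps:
$U{\left(o \right)} = -3 + o$
$l{\left(N,n \right)} = 18 - 18 n - 9 N$ ($l{\left(N,n \right)} = 18 - 9 \left(\left(N + n\right) + n\right) = 18 - 9 \left(N + 2 n\right) = 18 - \left(9 N + 18 n\right) = 18 - 18 n - 9 N$)
$J{\left(O,f \right)} = -8 - 18 f$
$v = \frac{9}{4}$ ($v = -2 + \frac{\left(-8 - 0\right) - -25}{4} = -2 + \frac{\left(-8 + 0\right) + 25}{4} = -2 + \frac{-8 + 25}{4} = -2 + \frac{1}{4} \cdot 17 = -2 + \frac{17}{4} = \frac{9}{4} \approx 2.25$)
$v 81 + j = \frac{9}{4} \cdot 81 - 16 = \frac{729}{4} - 16 = \frac{665}{4}$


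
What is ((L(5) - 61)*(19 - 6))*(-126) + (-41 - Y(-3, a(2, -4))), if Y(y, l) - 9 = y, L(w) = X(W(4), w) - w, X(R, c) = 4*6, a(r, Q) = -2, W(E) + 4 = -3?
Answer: 68749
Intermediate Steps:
W(E) = -7 (W(E) = -4 - 3 = -7)
X(R, c) = 24
L(w) = 24 - w
Y(y, l) = 9 + y
((L(5) - 61)*(19 - 6))*(-126) + (-41 - Y(-3, a(2, -4))) = (((24 - 1*5) - 61)*(19 - 6))*(-126) + (-41 - (9 - 3)) = (((24 - 5) - 61)*13)*(-126) + (-41 - 1*6) = ((19 - 61)*13)*(-126) + (-41 - 6) = -42*13*(-126) - 47 = -546*(-126) - 47 = 68796 - 47 = 68749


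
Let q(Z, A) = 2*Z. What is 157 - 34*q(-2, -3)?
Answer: 293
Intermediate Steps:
157 - 34*q(-2, -3) = 157 - 68*(-2) = 157 - 34*(-4) = 157 + 136 = 293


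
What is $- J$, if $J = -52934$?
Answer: $52934$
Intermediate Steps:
$- J = \left(-1\right) \left(-52934\right) = 52934$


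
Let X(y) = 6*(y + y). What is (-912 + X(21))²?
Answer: 435600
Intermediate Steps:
X(y) = 12*y (X(y) = 6*(2*y) = 12*y)
(-912 + X(21))² = (-912 + 12*21)² = (-912 + 252)² = (-660)² = 435600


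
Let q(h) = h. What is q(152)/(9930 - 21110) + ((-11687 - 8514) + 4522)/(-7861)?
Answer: 43524087/21971495 ≈ 1.9809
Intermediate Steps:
q(152)/(9930 - 21110) + ((-11687 - 8514) + 4522)/(-7861) = 152/(9930 - 21110) + ((-11687 - 8514) + 4522)/(-7861) = 152/(-11180) + (-20201 + 4522)*(-1/7861) = 152*(-1/11180) - 15679*(-1/7861) = -38/2795 + 15679/7861 = 43524087/21971495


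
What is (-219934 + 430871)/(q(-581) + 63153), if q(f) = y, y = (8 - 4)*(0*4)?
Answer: 210937/63153 ≈ 3.3401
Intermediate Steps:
y = 0 (y = 4*0 = 0)
q(f) = 0
(-219934 + 430871)/(q(-581) + 63153) = (-219934 + 430871)/(0 + 63153) = 210937/63153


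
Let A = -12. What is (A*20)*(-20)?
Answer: 4800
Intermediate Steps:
(A*20)*(-20) = -12*20*(-20) = -240*(-20) = 4800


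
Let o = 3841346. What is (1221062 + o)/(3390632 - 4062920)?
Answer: -632801/84036 ≈ -7.5301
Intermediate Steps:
(1221062 + o)/(3390632 - 4062920) = (1221062 + 3841346)/(3390632 - 4062920) = 5062408/(-672288) = 5062408*(-1/672288) = -632801/84036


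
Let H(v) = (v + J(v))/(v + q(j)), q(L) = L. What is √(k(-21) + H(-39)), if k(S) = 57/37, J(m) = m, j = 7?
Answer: √87135/148 ≈ 1.9945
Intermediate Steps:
H(v) = 2*v/(7 + v) (H(v) = (v + v)/(v + 7) = (2*v)/(7 + v) = 2*v/(7 + v))
k(S) = 57/37 (k(S) = 57*(1/37) = 57/37)
√(k(-21) + H(-39)) = √(57/37 + 2*(-39)/(7 - 39)) = √(57/37 + 2*(-39)/(-32)) = √(57/37 + 2*(-39)*(-1/32)) = √(57/37 + 39/16) = √(2355/592) = √87135/148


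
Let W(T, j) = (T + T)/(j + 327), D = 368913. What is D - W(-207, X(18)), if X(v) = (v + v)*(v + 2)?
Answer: 128750775/349 ≈ 3.6891e+5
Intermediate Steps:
X(v) = 2*v*(2 + v) (X(v) = (2*v)*(2 + v) = 2*v*(2 + v))
W(T, j) = 2*T/(327 + j) (W(T, j) = (2*T)/(327 + j) = 2*T/(327 + j))
D - W(-207, X(18)) = 368913 - 2*(-207)/(327 + 2*18*(2 + 18)) = 368913 - 2*(-207)/(327 + 2*18*20) = 368913 - 2*(-207)/(327 + 720) = 368913 - 2*(-207)/1047 = 368913 - 1*(-138/349) = 368913 + 138/349 = 128750775/349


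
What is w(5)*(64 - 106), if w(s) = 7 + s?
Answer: -504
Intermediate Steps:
w(5)*(64 - 106) = (7 + 5)*(64 - 106) = 12*(-42) = -504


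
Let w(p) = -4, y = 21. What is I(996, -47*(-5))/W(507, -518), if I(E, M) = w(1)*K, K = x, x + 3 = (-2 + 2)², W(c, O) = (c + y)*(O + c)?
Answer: -1/484 ≈ -0.0020661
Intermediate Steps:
W(c, O) = (21 + c)*(O + c) (W(c, O) = (c + 21)*(O + c) = (21 + c)*(O + c))
x = -3 (x = -3 + (-2 + 2)² = -3 + 0² = -3 + 0 = -3)
K = -3
I(E, M) = 12 (I(E, M) = -4*(-3) = 12)
I(996, -47*(-5))/W(507, -518) = 12/(507² + 21*(-518) + 21*507 - 518*507) = 12/(257049 - 10878 + 10647 - 262626) = 12/(-5808) = 12*(-1/5808) = -1/484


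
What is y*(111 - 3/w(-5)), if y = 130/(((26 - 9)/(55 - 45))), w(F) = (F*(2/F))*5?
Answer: 143910/17 ≈ 8465.3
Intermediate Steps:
w(F) = 10 (w(F) = 2*5 = 10)
y = 1300/17 (y = 130/((17/10)) = 130/((17*(⅒))) = 130/(17/10) = 130*(10/17) = 1300/17 ≈ 76.471)
y*(111 - 3/w(-5)) = 1300*(111 - 3/10)/17 = (1300/17)*(1107/10) = 143910/17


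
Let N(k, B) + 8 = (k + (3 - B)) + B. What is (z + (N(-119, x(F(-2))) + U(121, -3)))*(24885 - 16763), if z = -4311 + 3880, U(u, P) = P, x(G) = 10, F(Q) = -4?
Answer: -4532076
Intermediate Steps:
z = -431
N(k, B) = -5 + k (N(k, B) = -8 + ((k + (3 - B)) + B) = -8 + ((3 + k - B) + B) = -8 + (3 + k) = -5 + k)
(z + (N(-119, x(F(-2))) + U(121, -3)))*(24885 - 16763) = (-431 + ((-5 - 119) - 3))*(24885 - 16763) = (-431 + (-124 - 3))*8122 = (-431 - 127)*8122 = -558*8122 = -4532076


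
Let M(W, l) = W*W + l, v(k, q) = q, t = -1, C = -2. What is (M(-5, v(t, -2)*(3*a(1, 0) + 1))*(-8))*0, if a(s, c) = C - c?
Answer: 0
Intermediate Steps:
a(s, c) = -2 - c
M(W, l) = l + W² (M(W, l) = W² + l = l + W²)
(M(-5, v(t, -2)*(3*a(1, 0) + 1))*(-8))*0 = ((-2*(3*(-2 - 1*0) + 1) + (-5)²)*(-8))*0 = ((-2*(3*(-2 + 0) + 1) + 25)*(-8))*0 = ((-2*(3*(-2) + 1) + 25)*(-8))*0 = ((-2*(-6 + 1) + 25)*(-8))*0 = ((-2*(-5) + 25)*(-8))*0 = ((10 + 25)*(-8))*0 = (35*(-8))*0 = -280*0 = 0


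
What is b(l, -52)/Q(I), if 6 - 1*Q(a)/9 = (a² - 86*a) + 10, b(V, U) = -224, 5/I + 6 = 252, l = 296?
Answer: 1506176/136309 ≈ 11.050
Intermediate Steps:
I = 5/246 (I = 5/(-6 + 252) = 5/246 ≈ 0.020325)
Q(a) = -36 - 9*a² + 774*a (Q(a) = 54 - 9*((a² - 86*a) + 10) = 54 - 9*(10 + a² - 86*a) = 54 + (-90 - 9*a² + 774*a) = -36 - 9*a² + 774*a)
b(l, -52)/Q(I) = -224/(-36 - 9*(5/246)² + 774*(5/246)) = -224/(-36 - 9*25/60516 + 645/41) = -224/(-36 - 25/6724 + 645/41) = -224/(-136309/6724) = -224*(-6724/136309) = 1506176/136309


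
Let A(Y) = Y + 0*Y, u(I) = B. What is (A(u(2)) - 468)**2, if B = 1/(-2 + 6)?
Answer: 3500641/16 ≈ 2.1879e+5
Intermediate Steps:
B = 1/4 ≈ 0.25000
u(I) = 1/4
A(Y) = Y (A(Y) = Y + 0 = Y)
(A(u(2)) - 468)**2 = (1/4 - 468)**2 = (-1871/4)**2 = 3500641/16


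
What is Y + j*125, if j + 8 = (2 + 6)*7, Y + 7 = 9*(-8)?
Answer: 5921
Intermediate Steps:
Y = -79 (Y = -7 + 9*(-8) = -7 - 72 = -79)
j = 48 (j = -8 + (2 + 6)*7 = -8 + 8*7 = -8 + 56 = 48)
Y + j*125 = -79 + 48*125 = -79 + 6000 = 5921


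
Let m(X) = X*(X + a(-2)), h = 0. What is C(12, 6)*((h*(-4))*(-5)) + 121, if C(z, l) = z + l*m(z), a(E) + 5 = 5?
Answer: 121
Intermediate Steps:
a(E) = 0 (a(E) = -5 + 5 = 0)
m(X) = X**2 (m(X) = X*(X + 0) = X*X = X**2)
C(z, l) = z + l*z**2
C(12, 6)*((h*(-4))*(-5)) + 121 = (12*(1 + 6*12))*((0*(-4))*(-5)) + 121 = (12*(1 + 72))*(0*(-5)) + 121 = (12*73)*0 + 121 = 876*0 + 121 = 0 + 121 = 121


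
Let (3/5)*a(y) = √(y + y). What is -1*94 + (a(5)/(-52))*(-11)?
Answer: -94 + 55*√10/156 ≈ -92.885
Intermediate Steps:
a(y) = 5*√2*√y/3 (a(y) = 5*√(y + y)/3 = 5*√(2*y)/3 = 5*(√2*√y)/3 = 5*√2*√y/3)
-1*94 + (a(5)/(-52))*(-11) = -1*94 + ((5*√2*√5/3)/(-52))*(-11) = -94 + ((5*√10/3)*(-1/52))*(-11) = -94 - 5*√10/156*(-11) = -94 + 55*√10/156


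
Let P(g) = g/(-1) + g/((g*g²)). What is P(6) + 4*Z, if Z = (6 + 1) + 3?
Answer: 1225/36 ≈ 34.028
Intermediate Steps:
Z = 10 (Z = 7 + 3 = 10)
P(g) = g⁻² - g (P(g) = g*(-1) + g/(g³) = -g + g/g³ = -g + g⁻² = g⁻² - g)
P(6) + 4*Z = (6⁻² - 1*6) + 4*10 = (1/36 - 6) + 40 = -215/36 + 40 = 1225/36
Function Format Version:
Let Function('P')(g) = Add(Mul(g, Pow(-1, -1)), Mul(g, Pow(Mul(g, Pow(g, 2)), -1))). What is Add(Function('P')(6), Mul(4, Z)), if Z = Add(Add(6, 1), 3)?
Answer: Rational(1225, 36) ≈ 34.028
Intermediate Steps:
Z = 10 (Z = Add(7, 3) = 10)
Function('P')(g) = Add(Pow(g, -2), Mul(-1, g)) (Function('P')(g) = Add(Mul(g, -1), Mul(g, Pow(Pow(g, 3), -1))) = Add(Mul(-1, g), Mul(g, Pow(g, -3))) = Add(Mul(-1, g), Pow(g, -2)) = Add(Pow(g, -2), Mul(-1, g)))
Add(Function('P')(6), Mul(4, Z)) = Add(Add(Pow(6, -2), Mul(-1, 6)), Mul(4, 10)) = Add(Add(Rational(1, 36), -6), 40) = Add(Rational(-215, 36), 40) = Rational(1225, 36)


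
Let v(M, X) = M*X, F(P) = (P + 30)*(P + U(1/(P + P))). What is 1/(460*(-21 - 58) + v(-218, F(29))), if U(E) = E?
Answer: -29/11877233 ≈ -2.4416e-6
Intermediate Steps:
F(P) = (30 + P)*(P + 1/(2*P)) (F(P) = (P + 30)*(P + 1/(P + P)) = (30 + P)*(P + 1/(2*P)))
1/(460*(-21 - 58) + v(-218, F(29))) = 1/(460*(-21 - 58) - 218*(1/2 + 29**2 + 15/29 + 30*29)) = 1/(460*(-79) - 218*(1/2 + 841 + 15*(1/29) + 870)) = 1/(-36340 - 218*(1/2 + 841 + 15/29 + 870)) = 1/(-36340 - 218*99297/58) = 1/(-36340 - 10823373/29) = 1/(-11877233/29) = -29/11877233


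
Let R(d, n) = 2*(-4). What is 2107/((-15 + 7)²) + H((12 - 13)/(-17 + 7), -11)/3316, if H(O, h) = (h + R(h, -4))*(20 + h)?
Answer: 1743967/53056 ≈ 32.870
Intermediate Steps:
R(d, n) = -8
H(O, h) = (-8 + h)*(20 + h) (H(O, h) = (h - 8)*(20 + h) = (-8 + h)*(20 + h))
2107/((-15 + 7)²) + H((12 - 13)/(-17 + 7), -11)/3316 = 2107/((-15 + 7)²) + (-160 + (-11)² + 12*(-11))/3316 = 2107/((-8)²) + (-160 + 121 - 132)*(1/3316) = 2107/64 - 171*1/3316 = 2107*(1/64) - 171/3316 = 2107/64 - 171/3316 = 1743967/53056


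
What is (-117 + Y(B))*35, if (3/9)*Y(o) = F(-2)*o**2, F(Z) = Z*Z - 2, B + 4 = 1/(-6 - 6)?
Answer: -14245/24 ≈ -593.54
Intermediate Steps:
B = -49/12 (B = -4 + 1/(-6 - 6) = -4 + 1/(-12) = -4 - 1/12 = -49/12 ≈ -4.0833)
F(Z) = -2 + Z**2 (F(Z) = Z**2 - 2 = -2 + Z**2)
Y(o) = 6*o**2 (Y(o) = 3*((-2 + (-2)**2)*o**2) = 3*((-2 + 4)*o**2) = 3*(2*o**2) = 6*o**2)
(-117 + Y(B))*35 = (-117 + 6*(-49/12)**2)*35 = (-117 + 6*(2401/144))*35 = (-117 + 2401/24)*35 = -407/24*35 = -14245/24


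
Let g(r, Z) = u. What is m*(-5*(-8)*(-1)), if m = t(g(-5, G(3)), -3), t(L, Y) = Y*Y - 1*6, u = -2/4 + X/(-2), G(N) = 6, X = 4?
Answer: -120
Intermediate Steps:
u = -5/2 (u = -2/4 + 4/(-2) = -2*¼ + 4*(-½) = -½ - 2 = -5/2 ≈ -2.5000)
g(r, Z) = -5/2
t(L, Y) = -6 + Y² (t(L, Y) = Y² - 6 = -6 + Y²)
m = 3 (m = -6 + (-3)² = -6 + 9 = 3)
m*(-5*(-8)*(-1)) = 3*(-5*(-8)*(-1)) = 3*(40*(-1)) = 3*(-40) = -120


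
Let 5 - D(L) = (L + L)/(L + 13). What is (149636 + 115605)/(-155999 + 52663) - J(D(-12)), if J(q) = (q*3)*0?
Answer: -265241/103336 ≈ -2.5668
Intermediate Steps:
D(L) = 5 - 2*L/(13 + L) (D(L) = 5 - (L + L)/(L + 13) = 5 - 2*L/(13 + L))
J(q) = 0 (J(q) = (3*q)*0 = 0)
(149636 + 115605)/(-155999 + 52663) - J(D(-12)) = (149636 + 115605)/(-155999 + 52663) - 1*0 = 265241/(-103336) + 0 = 265241*(-1/103336) + 0 = -265241/103336 + 0 = -265241/103336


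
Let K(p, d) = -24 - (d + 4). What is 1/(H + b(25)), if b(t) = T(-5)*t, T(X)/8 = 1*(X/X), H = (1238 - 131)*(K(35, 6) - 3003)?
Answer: -1/3361759 ≈ -2.9746e-7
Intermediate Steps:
K(p, d) = -28 - d (K(p, d) = -24 - (4 + d) = -24 + (-4 - d) = -28 - d)
H = -3361959 (H = (1238 - 131)*((-28 - 1*6) - 3003) = 1107*((-28 - 6) - 3003) = 1107*(-34 - 3003) = 1107*(-3037) = -3361959)
T(X) = 8 (T(X) = 8*(1*(X/X)) = 8*(1*1) = 8*1 = 8)
b(t) = 8*t
1/(H + b(25)) = 1/(-3361959 + 8*25) = 1/(-3361959 + 200) = 1/(-3361759) = -1/3361759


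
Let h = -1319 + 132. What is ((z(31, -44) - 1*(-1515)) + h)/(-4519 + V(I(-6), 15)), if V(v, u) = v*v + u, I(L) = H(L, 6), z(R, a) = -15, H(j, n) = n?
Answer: -313/4468 ≈ -0.070054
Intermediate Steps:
I(L) = 6
h = -1187
V(v, u) = u + v² (V(v, u) = v² + u = u + v²)
((z(31, -44) - 1*(-1515)) + h)/(-4519 + V(I(-6), 15)) = ((-15 - 1*(-1515)) - 1187)/(-4519 + (15 + 6²)) = ((-15 + 1515) - 1187)/(-4519 + (15 + 36)) = (1500 - 1187)/(-4519 + 51) = 313/(-4468) = 313*(-1/4468) = -313/4468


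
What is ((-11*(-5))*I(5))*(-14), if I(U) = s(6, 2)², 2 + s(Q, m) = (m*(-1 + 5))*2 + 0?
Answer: -150920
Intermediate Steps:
s(Q, m) = -2 + 8*m (s(Q, m) = -2 + ((m*(-1 + 5))*2 + 0) = -2 + ((m*4)*2 + 0) = -2 + ((4*m)*2 + 0) = -2 + (8*m + 0) = -2 + 8*m)
I(U) = 196 (I(U) = (-2 + 8*2)² = (-2 + 16)² = 14² = 196)
((-11*(-5))*I(5))*(-14) = (-11*(-5)*196)*(-14) = (55*196)*(-14) = 10780*(-14) = -150920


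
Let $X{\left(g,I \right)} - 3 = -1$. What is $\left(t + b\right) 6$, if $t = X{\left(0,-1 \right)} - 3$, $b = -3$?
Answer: $-24$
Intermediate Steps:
$X{\left(g,I \right)} = 2$ ($X{\left(g,I \right)} = 3 - 1 = 2$)
$t = -1$ ($t = 2 - 3 = -1$)
$\left(t + b\right) 6 = \left(-1 - 3\right) 6 = \left(-4\right) 6 = -24$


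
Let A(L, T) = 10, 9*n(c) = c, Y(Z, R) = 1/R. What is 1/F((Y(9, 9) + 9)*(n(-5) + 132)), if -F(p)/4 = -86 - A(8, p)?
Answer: 1/384 ≈ 0.0026042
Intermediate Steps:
n(c) = c/9
F(p) = 384 (F(p) = -4*(-86 - 1*10) = -4*(-86 - 10) = -4*(-96) = 384)
1/F((Y(9, 9) + 9)*(n(-5) + 132)) = 1/384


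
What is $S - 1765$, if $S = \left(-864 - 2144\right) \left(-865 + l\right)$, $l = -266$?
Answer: $3400283$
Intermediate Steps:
$S = 3402048$ ($S = \left(-864 - 2144\right) \left(-865 - 266\right) = \left(-3008\right) \left(-1131\right) = 3402048$)
$S - 1765 = 3402048 - 1765 = 3400283$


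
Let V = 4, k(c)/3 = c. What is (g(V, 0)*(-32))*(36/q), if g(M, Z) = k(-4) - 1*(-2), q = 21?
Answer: 3840/7 ≈ 548.57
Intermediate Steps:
k(c) = 3*c
g(M, Z) = -10 (g(M, Z) = 3*(-4) - 1*(-2) = -12 + 2 = -10)
(g(V, 0)*(-32))*(36/q) = (-10*(-32))*(36/21) = 320*(36*(1/21)) = 320*(12/7) = 3840/7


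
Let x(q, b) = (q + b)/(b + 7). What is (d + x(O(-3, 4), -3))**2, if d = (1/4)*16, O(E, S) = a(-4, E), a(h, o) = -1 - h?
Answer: 16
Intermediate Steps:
O(E, S) = 3 (O(E, S) = -1 - 1*(-4) = -1 + 4 = 3)
x(q, b) = (b + q)/(7 + b)
d = 4 (d = (1*(1/4))*16 = (1/4)*16 = 4)
(d + x(O(-3, 4), -3))**2 = (4 + (-3 + 3)/(7 - 3))**2 = (4 + 0/4)**2 = (4 + (1/4)*0)**2 = (4 + 0)**2 = 4**2 = 16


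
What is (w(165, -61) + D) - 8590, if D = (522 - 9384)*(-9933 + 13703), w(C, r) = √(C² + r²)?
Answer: -33418330 + √30946 ≈ -3.3418e+7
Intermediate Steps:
D = -33409740 (D = -8862*3770 = -33409740)
(w(165, -61) + D) - 8590 = (√(165² + (-61)²) - 33409740) - 8590 = (√(27225 + 3721) - 33409740) - 8590 = (√30946 - 33409740) - 8590 = (-33409740 + √30946) - 8590 = -33418330 + √30946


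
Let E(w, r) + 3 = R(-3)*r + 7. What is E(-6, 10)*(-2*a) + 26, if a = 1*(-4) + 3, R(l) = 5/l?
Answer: ⅔ ≈ 0.66667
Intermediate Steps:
E(w, r) = 4 - 5*r/3 (E(w, r) = -3 + ((5/(-3))*r + 7) = -3 + ((5*(-⅓))*r + 7) = -3 + (-5*r/3 + 7) = -3 + (7 - 5*r/3) = 4 - 5*r/3)
a = -1 (a = -4 + 3 = -1)
E(-6, 10)*(-2*a) + 26 = (4 - 5/3*10)*(-2*(-1)) + 26 = (4 - 50/3)*2 + 26 = -38/3*2 + 26 = -76/3 + 26 = ⅔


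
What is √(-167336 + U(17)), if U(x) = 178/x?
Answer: I*√48357078/17 ≈ 409.05*I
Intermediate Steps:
√(-167336 + U(17)) = √(-167336 + 178/17) = √(-2844534/17) = I*√48357078/17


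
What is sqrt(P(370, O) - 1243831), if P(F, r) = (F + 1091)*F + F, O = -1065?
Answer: 3*I*sqrt(78099) ≈ 838.39*I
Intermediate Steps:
P(F, r) = F + F*(1091 + F) (P(F, r) = (1091 + F)*F + F = F*(1091 + F) + F = F + F*(1091 + F))
sqrt(P(370, O) - 1243831) = sqrt(370*(1092 + 370) - 1243831) = sqrt(370*1462 - 1243831) = sqrt(540940 - 1243831) = sqrt(-702891) = 3*I*sqrt(78099)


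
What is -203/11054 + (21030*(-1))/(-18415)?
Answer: 45745475/40711882 ≈ 1.1236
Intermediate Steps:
-203/11054 + (21030*(-1))/(-18415) = -203*1/11054 - 21030*(-1/18415) = -203/11054 + 4206/3683 = 45745475/40711882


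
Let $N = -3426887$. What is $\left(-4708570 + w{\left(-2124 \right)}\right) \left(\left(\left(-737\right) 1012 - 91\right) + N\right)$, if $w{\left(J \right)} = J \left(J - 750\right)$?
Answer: $-5824449984532$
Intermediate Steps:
$w{\left(J \right)} = J \left(-750 + J\right)$
$\left(-4708570 + w{\left(-2124 \right)}\right) \left(\left(\left(-737\right) 1012 - 91\right) + N\right) = \left(-4708570 - 2124 \left(-750 - 2124\right)\right) \left(\left(\left(-737\right) 1012 - 91\right) - 3426887\right) = \left(-4708570 - -6104376\right) \left(\left(-745844 - 91\right) - 3426887\right) = \left(-4708570 + 6104376\right) \left(-745935 - 3426887\right) = 1395806 \left(-4172822\right) = -5824449984532$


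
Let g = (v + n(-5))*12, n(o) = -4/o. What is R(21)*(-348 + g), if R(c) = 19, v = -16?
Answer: -50388/5 ≈ -10078.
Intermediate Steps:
g = -912/5 (g = (-16 - 4/(-5))*12 = (-16 - 4*(-⅕))*12 = (-16 + ⅘)*12 = -76/5*12 = -912/5 ≈ -182.40)
R(21)*(-348 + g) = 19*(-348 - 912/5) = 19*(-2652/5) = -50388/5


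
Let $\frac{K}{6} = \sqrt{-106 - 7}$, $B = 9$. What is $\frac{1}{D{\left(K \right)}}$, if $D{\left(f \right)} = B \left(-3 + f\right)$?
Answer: $- \frac{1}{12231} - \frac{2 i \sqrt{113}}{12231} \approx -8.1759 \cdot 10^{-5} - 0.0017382 i$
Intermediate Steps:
$K = 6 i \sqrt{113}$ ($K = 6 \sqrt{-106 - 7} = 6 \sqrt{-113} = 6 i \sqrt{113} \approx 63.781 i$)
$D{\left(f \right)} = -27 + 9 f$ ($D{\left(f \right)} = 9 \left(-3 + f\right) = -27 + 9 f$)
$\frac{1}{D{\left(K \right)}} = \frac{1}{-27 + 9 \cdot 6 i \sqrt{113}} = \frac{1}{-27 + 54 i \sqrt{113}}$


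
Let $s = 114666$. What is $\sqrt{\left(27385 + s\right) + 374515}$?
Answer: $\sqrt{516566} \approx 718.73$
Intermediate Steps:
$\sqrt{\left(27385 + s\right) + 374515} = \sqrt{\left(27385 + 114666\right) + 374515} = \sqrt{142051 + 374515} = \sqrt{516566}$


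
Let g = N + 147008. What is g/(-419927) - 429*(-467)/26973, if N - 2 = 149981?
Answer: 25372898906/3775563657 ≈ 6.7203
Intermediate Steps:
N = 149983 (N = 2 + 149981 = 149983)
g = 296991 (g = 149983 + 147008 = 296991)
g/(-419927) - 429*(-467)/26973 = 296991/(-419927) - 429*(-467)/26973 = 296991*(-1/419927) + 200343*(1/26973) = -296991/419927 + 66781/8991 = 25372898906/3775563657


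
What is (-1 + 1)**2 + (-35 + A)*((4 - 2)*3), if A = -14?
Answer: -294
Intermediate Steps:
(-1 + 1)**2 + (-35 + A)*((4 - 2)*3) = (-1 + 1)**2 + (-35 - 14)*((4 - 2)*3) = 0**2 - 98*3 = 0 - 49*6 = 0 - 294 = -294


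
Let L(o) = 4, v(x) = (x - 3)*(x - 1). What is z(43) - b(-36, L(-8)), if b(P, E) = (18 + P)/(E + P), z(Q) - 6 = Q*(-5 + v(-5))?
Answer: 29671/16 ≈ 1854.4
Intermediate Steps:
v(x) = (-1 + x)*(-3 + x) (v(x) = (-3 + x)*(-1 + x) = (-1 + x)*(-3 + x))
z(Q) = 6 + 43*Q (z(Q) = 6 + Q*(-5 + (3 + (-5)² - 4*(-5))) = 6 + Q*(-5 + (3 + 25 + 20)) = 6 + Q*(-5 + 48) = 6 + Q*43 = 6 + 43*Q)
b(P, E) = (18 + P)/(E + P)
z(43) - b(-36, L(-8)) = (6 + 43*43) - (18 - 36)/(4 - 36) = (6 + 1849) - (-18)/(-32) = 1855 - (-1)*(-18)/32 = 1855 - 1*9/16 = 1855 - 9/16 = 29671/16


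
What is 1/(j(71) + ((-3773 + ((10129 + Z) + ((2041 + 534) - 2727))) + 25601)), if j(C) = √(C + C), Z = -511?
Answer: 15647/489657147 - √142/979314294 ≈ 3.1943e-5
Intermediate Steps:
j(C) = √2*√C (j(C) = √(2*C) = √2*√C)
1/(j(71) + ((-3773 + ((10129 + Z) + ((2041 + 534) - 2727))) + 25601)) = 1/(√2*√71 + ((-3773 + ((10129 - 511) + ((2041 + 534) - 2727))) + 25601)) = 1/(√142 + ((-3773 + (9618 + (2575 - 2727))) + 25601)) = 1/(√142 + ((-3773 + (9618 - 152)) + 25601)) = 1/(√142 + ((-3773 + 9466) + 25601)) = 1/(√142 + (5693 + 25601)) = 1/(√142 + 31294) = 1/(31294 + √142)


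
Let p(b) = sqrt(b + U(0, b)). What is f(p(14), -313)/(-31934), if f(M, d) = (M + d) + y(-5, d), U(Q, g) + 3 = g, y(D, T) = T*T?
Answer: -97661/31934 ≈ -3.0582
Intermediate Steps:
y(D, T) = T**2
U(Q, g) = -3 + g
p(b) = sqrt(-3 + 2*b) (p(b) = sqrt(b + (-3 + b)) = sqrt(-3 + 2*b))
f(M, d) = M + d + d**2 (f(M, d) = (M + d) + d**2 = M + d + d**2)
f(p(14), -313)/(-31934) = (sqrt(-3 + 2*14) - 313 + (-313)**2)/(-31934) = (sqrt(-3 + 28) - 313 + 97969)*(-1/31934) = (sqrt(25) - 313 + 97969)*(-1/31934) = (5 - 313 + 97969)*(-1/31934) = 97661*(-1/31934) = -97661/31934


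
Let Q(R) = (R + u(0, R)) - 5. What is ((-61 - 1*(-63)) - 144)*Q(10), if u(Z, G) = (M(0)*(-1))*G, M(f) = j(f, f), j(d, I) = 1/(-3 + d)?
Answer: -3550/3 ≈ -1183.3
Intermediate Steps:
M(f) = 1/(-3 + f)
u(Z, G) = G/3 (u(Z, G) = (-1/(-3 + 0))*G = (-1/(-3))*G = (-⅓*(-1))*G = G/3)
Q(R) = -5 + 4*R/3 (Q(R) = (R + R/3) - 5 = 4*R/3 - 5 = -5 + 4*R/3)
((-61 - 1*(-63)) - 144)*Q(10) = ((-61 - 1*(-63)) - 144)*(-5 + (4/3)*10) = ((-61 + 63) - 144)*(-5 + 40/3) = (2 - 144)*(25/3) = -142*25/3 = -3550/3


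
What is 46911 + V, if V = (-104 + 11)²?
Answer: 55560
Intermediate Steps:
V = 8649 (V = (-93)² = 8649)
46911 + V = 46911 + 8649 = 55560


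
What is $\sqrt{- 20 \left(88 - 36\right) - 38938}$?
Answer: $3 i \sqrt{4442} \approx 199.95 i$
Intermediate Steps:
$\sqrt{- 20 \left(88 - 36\right) - 38938} = \sqrt{\left(-20\right) 52 - 38938} = \sqrt{-1040 - 38938} = \sqrt{-39978} = 3 i \sqrt{4442}$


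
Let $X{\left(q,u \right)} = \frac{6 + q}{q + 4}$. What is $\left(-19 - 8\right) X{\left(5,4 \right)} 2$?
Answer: $-66$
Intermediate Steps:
$X{\left(q,u \right)} = \frac{6 + q}{4 + q}$
$\left(-19 - 8\right) X{\left(5,4 \right)} 2 = \left(-19 - 8\right) \frac{6 + 5}{4 + 5} \cdot 2 = \left(-19 - 8\right) \frac{1}{9} \cdot 11 \cdot 2 = - 27 \cdot \frac{1}{9} \cdot 11 \cdot 2 = \left(-27\right) \frac{11}{9} \cdot 2 = \left(-33\right) 2 = -66$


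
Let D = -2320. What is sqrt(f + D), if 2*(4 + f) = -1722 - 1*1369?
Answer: I*sqrt(15478)/2 ≈ 62.205*I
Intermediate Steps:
f = -3099/2 (f = -4 + (-1722 - 1*1369)/2 = -4 + (-1722 - 1369)/2 = -4 + (1/2)*(-3091) = -4 - 3091/2 = -3099/2 ≈ -1549.5)
sqrt(f + D) = sqrt(-3099/2 - 2320) = sqrt(-7739/2) = I*sqrt(15478)/2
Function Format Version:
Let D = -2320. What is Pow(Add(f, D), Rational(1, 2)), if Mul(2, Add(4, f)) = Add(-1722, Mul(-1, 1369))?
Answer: Mul(Rational(1, 2), I, Pow(15478, Rational(1, 2))) ≈ Mul(62.205, I)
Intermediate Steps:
f = Rational(-3099, 2) (f = Add(-4, Mul(Rational(1, 2), Add(-1722, Mul(-1, 1369)))) = Add(-4, Mul(Rational(1, 2), Add(-1722, -1369))) = Add(-4, Mul(Rational(1, 2), -3091)) = Add(-4, Rational(-3091, 2)) = Rational(-3099, 2) ≈ -1549.5)
Pow(Add(f, D), Rational(1, 2)) = Pow(Add(Rational(-3099, 2), -2320), Rational(1, 2)) = Pow(Rational(-7739, 2), Rational(1, 2)) = Mul(Rational(1, 2), I, Pow(15478, Rational(1, 2)))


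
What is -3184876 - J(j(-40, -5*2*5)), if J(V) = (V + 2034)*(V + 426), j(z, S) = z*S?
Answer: -12971360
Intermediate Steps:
j(z, S) = S*z
J(V) = (426 + V)*(2034 + V) (J(V) = (2034 + V)*(426 + V) = (426 + V)*(2034 + V))
-3184876 - J(j(-40, -5*2*5)) = -3184876 - (866484 + ((-5*2*5)*(-40))**2 + 2460*((-5*2*5)*(-40))) = -3184876 - (866484 + (-10*5*(-40))**2 + 2460*(-10*5*(-40))) = -3184876 - (866484 + (-50*(-40))**2 + 2460*(-50*(-40))) = -3184876 - (866484 + 2000**2 + 2460*2000) = -3184876 - (866484 + 4000000 + 4920000) = -3184876 - 1*9786484 = -3184876 - 9786484 = -12971360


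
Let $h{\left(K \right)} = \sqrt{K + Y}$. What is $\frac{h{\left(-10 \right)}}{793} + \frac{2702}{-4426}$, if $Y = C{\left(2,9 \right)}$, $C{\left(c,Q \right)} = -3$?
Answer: $- \frac{1351}{2213} + \frac{i \sqrt{13}}{793} \approx -0.61048 + 0.0045467 i$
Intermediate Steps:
$Y = -3$
$h{\left(K \right)} = \sqrt{-3 + K}$ ($h{\left(K \right)} = \sqrt{K - 3} = \sqrt{-3 + K}$)
$\frac{h{\left(-10 \right)}}{793} + \frac{2702}{-4426} = \frac{\sqrt{-3 - 10}}{793} + \frac{2702}{-4426} = \sqrt{-13} \cdot \frac{1}{793} + 2702 \left(- \frac{1}{4426}\right) = i \sqrt{13} \cdot \frac{1}{793} - \frac{1351}{2213} = \frac{i \sqrt{13}}{793} - \frac{1351}{2213} = - \frac{1351}{2213} + \frac{i \sqrt{13}}{793}$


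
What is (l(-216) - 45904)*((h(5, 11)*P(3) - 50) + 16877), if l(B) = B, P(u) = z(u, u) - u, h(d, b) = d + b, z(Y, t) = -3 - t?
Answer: -769419960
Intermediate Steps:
h(d, b) = b + d
P(u) = -3 - 2*u (P(u) = (-3 - u) - u = -3 - 2*u)
(l(-216) - 45904)*((h(5, 11)*P(3) - 50) + 16877) = (-216 - 45904)*(((11 + 5)*(-3 - 2*3) - 50) + 16877) = -46120*((16*(-3 - 6) - 50) + 16877) = -46120*((16*(-9) - 50) + 16877) = -46120*((-144 - 50) + 16877) = -46120*(-194 + 16877) = -46120*16683 = -769419960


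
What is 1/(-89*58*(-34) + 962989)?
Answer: 1/1138497 ≈ 8.7835e-7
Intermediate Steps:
1/(-89*58*(-34) + 962989) = 1/(-5162*(-34) + 962989) = 1/(175508 + 962989) = 1/1138497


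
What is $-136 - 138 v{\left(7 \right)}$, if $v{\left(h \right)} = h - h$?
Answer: $-136$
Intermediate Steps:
$v{\left(h \right)} = 0$
$-136 - 138 v{\left(7 \right)} = -136 - 0 = -136 + 0 = -136$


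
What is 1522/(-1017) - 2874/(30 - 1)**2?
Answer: -4202860/855297 ≈ -4.9139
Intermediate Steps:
1522/(-1017) - 2874/(30 - 1)**2 = 1522*(-1/1017) - 2874/(29**2) = -1522/1017 - 2874/841 = -4202860/855297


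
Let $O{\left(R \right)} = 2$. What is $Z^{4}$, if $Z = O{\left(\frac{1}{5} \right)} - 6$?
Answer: $256$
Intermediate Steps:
$Z = -4$ ($Z = 2 - 6 = -4$)
$Z^{4} = \left(-4\right)^{4} = 256$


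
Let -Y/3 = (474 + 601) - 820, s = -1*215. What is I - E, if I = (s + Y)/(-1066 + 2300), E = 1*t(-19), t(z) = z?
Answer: 11233/617 ≈ 18.206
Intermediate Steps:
s = -215
E = -19 (E = 1*(-19) = -19)
Y = -765 (Y = -3*((474 + 601) - 820) = -3*(1075 - 820) = -3*255 = -765)
I = -490/617 (I = (-215 - 765)/(-1066 + 2300) = -980/1234 = -980*1/1234 = -490/617 ≈ -0.79417)
I - E = -490/617 - 1*(-19) = -490/617 + 19 = 11233/617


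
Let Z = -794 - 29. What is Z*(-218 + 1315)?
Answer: -902831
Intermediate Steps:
Z = -823
Z*(-218 + 1315) = -823*(-218 + 1315) = -823*1097 = -902831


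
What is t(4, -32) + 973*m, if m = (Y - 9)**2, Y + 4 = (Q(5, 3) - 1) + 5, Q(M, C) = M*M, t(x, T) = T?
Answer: 249056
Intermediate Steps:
Q(M, C) = M**2
Y = 25 (Y = -4 + ((5**2 - 1) + 5) = -4 + ((25 - 1) + 5) = -4 + (24 + 5) = -4 + 29 = 25)
m = 256 (m = (25 - 9)**2 = 16**2 = 256)
t(4, -32) + 973*m = -32 + 973*256 = -32 + 249088 = 249056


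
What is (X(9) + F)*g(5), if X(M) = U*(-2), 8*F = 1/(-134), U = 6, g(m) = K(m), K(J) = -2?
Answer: 12865/536 ≈ 24.002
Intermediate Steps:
g(m) = -2
F = -1/1072 (F = (1/8)/(-134) = (1/8)*(-1/134) = -1/1072 ≈ -0.00093284)
X(M) = -12 (X(M) = 6*(-2) = -12)
(X(9) + F)*g(5) = (-12 - 1/1072)*(-2) = -12865/1072*(-2) = 12865/536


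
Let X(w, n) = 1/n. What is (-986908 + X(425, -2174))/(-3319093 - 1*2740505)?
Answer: 715179331/4391188684 ≈ 0.16287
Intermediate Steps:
(-986908 + X(425, -2174))/(-3319093 - 1*2740505) = (-986908 + 1/(-2174))/(-3319093 - 1*2740505) = (-986908 - 1/2174)/(-3319093 - 2740505) = -2145537993/2174/(-6059598) = -2145537993/2174*(-1/6059598) = 715179331/4391188684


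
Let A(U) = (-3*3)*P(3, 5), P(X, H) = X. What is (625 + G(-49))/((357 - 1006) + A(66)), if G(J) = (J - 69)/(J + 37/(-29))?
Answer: -114334/123201 ≈ -0.92803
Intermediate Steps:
G(J) = (-69 + J)/(-37/29 + J) (G(J) = (-69 + J)/(J + 37*(-1/29)) = (-69 + J)/(J - 37/29) = (-69 + J)/(-37/29 + J))
A(U) = -27 (A(U) = -3*3*3 = -9*3 = -27)
(625 + G(-49))/((357 - 1006) + A(66)) = (625 + 29*(-69 - 49)/(-37 + 29*(-49)))/((357 - 1006) - 27) = (625 + 29*(-118)/(-37 - 1421))/(-649 - 27) = (625 + 29*(-118)/(-1458))/(-676) = (625 + 29*(-1/1458)*(-118))*(-1/676) = (625 + 1711/729)*(-1/676) = (457336/729)*(-1/676) = -114334/123201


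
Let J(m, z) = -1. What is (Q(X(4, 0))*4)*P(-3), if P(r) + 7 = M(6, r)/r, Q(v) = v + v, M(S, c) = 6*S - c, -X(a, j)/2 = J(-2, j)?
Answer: -320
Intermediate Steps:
X(a, j) = 2 (X(a, j) = -2*(-1) = 2)
M(S, c) = -c + 6*S
Q(v) = 2*v
P(r) = -7 + (36 - r)/r (P(r) = -7 + (-r + 6*6)/r = -7 + (-r + 36)/r = -7 + (36 - r)/r)
(Q(X(4, 0))*4)*P(-3) = ((2*2)*4)*(-8 + 36/(-3)) = (4*4)*(-8 + 36*(-⅓)) = 16*(-8 - 12) = 16*(-20) = -320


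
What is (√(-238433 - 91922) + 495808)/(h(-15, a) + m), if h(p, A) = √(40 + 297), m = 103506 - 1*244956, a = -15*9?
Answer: -(495808 + I*√330355)/(141450 - √337) ≈ -3.5056 - 0.0040639*I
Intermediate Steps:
a = -135
m = -141450 (m = 103506 - 244956 = -141450)
h(p, A) = √337
(√(-238433 - 91922) + 495808)/(h(-15, a) + m) = (√(-238433 - 91922) + 495808)/(√337 - 141450) = (√(-330355) + 495808)/(-141450 + √337) = (I*√330355 + 495808)/(-141450 + √337) = (495808 + I*√330355)/(-141450 + √337)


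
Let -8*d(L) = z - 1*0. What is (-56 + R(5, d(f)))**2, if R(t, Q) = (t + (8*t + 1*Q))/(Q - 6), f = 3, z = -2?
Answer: 2157961/529 ≈ 4079.3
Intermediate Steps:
d(L) = 1/4 (d(L) = -(-2 - 1*0)/8 = -(-2 + 0)/8 = -1/8*(-2) = 1/4)
R(t, Q) = (Q + 9*t)/(-6 + Q) (R(t, Q) = (t + (8*t + Q))/(-6 + Q) = (t + (Q + 8*t))/(-6 + Q) = (Q + 9*t)/(-6 + Q))
(-56 + R(5, d(f)))**2 = (-56 + (1/4 + 9*5)/(-6 + 1/4))**2 = (-56 + (1/4 + 45)/(-23/4))**2 = (-56 - 4/23*181/4)**2 = (-56 - 181/23)**2 = (-1469/23)**2 = 2157961/529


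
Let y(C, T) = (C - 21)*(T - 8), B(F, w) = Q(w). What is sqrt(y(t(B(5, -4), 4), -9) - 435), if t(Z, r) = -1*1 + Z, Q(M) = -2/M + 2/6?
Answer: I*sqrt(2706)/6 ≈ 8.6699*I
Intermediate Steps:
Q(M) = 1/3 - 2/M (Q(M) = -2/M + 2*(1/6) = -2/M + 1/3 = 1/3 - 2/M)
B(F, w) = (-6 + w)/(3*w)
t(Z, r) = -1 + Z
y(C, T) = (-21 + C)*(-8 + T)
sqrt(y(t(B(5, -4), 4), -9) - 435) = sqrt((168 - 21*(-9) - 8*(-1 + (1/3)*(-6 - 4)/(-4)) + (-1 + (1/3)*(-6 - 4)/(-4))*(-9)) - 435) = sqrt((168 + 189 - 8*(-1 + (1/3)*(-1/4)*(-10)) + (-1 + (1/3)*(-1/4)*(-10))*(-9)) - 435) = sqrt((168 + 189 - 8*(-1 + 5/6) + (-1 + 5/6)*(-9)) - 435) = sqrt((168 + 189 - 8*(-1/6) - 1/6*(-9)) - 435) = sqrt((168 + 189 + 4/3 + 3/2) - 435) = sqrt(2159/6 - 435) = sqrt(-451/6) = I*sqrt(2706)/6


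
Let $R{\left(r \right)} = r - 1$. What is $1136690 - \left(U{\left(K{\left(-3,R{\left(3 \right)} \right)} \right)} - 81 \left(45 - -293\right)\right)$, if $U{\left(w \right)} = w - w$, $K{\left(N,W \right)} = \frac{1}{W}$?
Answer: $1164068$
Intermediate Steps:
$R{\left(r \right)} = -1 + r$
$U{\left(w \right)} = 0$
$1136690 - \left(U{\left(K{\left(-3,R{\left(3 \right)} \right)} \right)} - 81 \left(45 - -293\right)\right) = 1136690 - \left(0 - 81 \left(45 - -293\right)\right) = 1136690 - \left(0 - 81 \left(45 + 293\right)\right) = 1136690 - \left(0 - 27378\right) = 1136690 - -27378 = 1136690 + 27378 = 1164068$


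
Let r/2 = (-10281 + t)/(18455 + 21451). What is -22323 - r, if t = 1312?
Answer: -445401850/19953 ≈ -22323.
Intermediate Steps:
r = -8969/19953 (r = 2*((-10281 + 1312)/(18455 + 21451)) = 2*(-8969/39906) = -8969/19953 ≈ -0.44951)
-22323 - r = -22323 - 1*(-8969/19953) = -22323 + 8969/19953 = -445401850/19953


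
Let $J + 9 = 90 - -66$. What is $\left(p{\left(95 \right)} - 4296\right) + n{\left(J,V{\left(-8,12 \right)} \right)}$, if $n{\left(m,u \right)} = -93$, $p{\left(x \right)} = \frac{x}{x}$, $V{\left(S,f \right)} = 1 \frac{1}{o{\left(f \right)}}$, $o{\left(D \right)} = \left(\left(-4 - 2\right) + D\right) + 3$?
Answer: $-4388$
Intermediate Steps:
$o{\left(D \right)} = -3 + D$ ($o{\left(D \right)} = \left(-6 + D\right) + 3 = -3 + D$)
$J = 147$ ($J = -9 + \left(90 - -66\right) = -9 + \left(90 + 66\right) = -9 + 156 = 147$)
$V{\left(S,f \right)} = \frac{1}{-3 + f}$ ($V{\left(S,f \right)} = 1 \frac{1}{-3 + f} = \frac{1}{-3 + f}$)
$p{\left(x \right)} = 1$
$\left(p{\left(95 \right)} - 4296\right) + n{\left(J,V{\left(-8,12 \right)} \right)} = \left(1 - 4296\right) - 93 = -4295 - 93 = -4388$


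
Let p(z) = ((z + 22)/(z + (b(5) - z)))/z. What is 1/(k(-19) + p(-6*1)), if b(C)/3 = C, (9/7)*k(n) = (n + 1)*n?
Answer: 45/11962 ≈ 0.0037619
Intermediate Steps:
k(n) = 7*n*(1 + n)/9 (k(n) = 7*((n + 1)*n)/9 = 7*((1 + n)*n)/9 = 7*(n*(1 + n))/9 = 7*n*(1 + n)/9)
b(C) = 3*C
p(z) = (22/15 + z/15)/z (p(z) = ((z + 22)/(z + (3*5 - z)))/z = ((22 + z)/(z + (15 - z)))/z = ((22 + z)/15)/z = ((22 + z)*(1/15))/z = (22/15 + z/15)/z)
1/(k(-19) + p(-6*1)) = 1/((7/9)*(-19)*(1 - 19) + (22 - 6*1)/(15*((-6*1)))) = 1/((7/9)*(-19)*(-18) + (1/15)*(22 - 6)/(-6)) = 1/(266 + (1/15)*(-⅙)*16) = 1/(266 - 8/45) = 1/(11962/45) = 45/11962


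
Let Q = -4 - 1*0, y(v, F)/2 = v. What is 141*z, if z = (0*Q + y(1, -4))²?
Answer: 564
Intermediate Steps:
y(v, F) = 2*v
Q = -4 (Q = -4 + 0 = -4)
z = 4 (z = (0*(-4) + 2*1)² = (0 + 2)² = 2² = 4)
141*z = 141*4 = 564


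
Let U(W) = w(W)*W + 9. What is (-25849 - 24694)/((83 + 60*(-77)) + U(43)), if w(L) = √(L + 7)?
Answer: 114429352/10205167 + 10866745*√2/20410334 ≈ 11.966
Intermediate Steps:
w(L) = √(7 + L)
U(W) = 9 + W*√(7 + W) (U(W) = √(7 + W)*W + 9 = W*√(7 + W) + 9 = 9 + W*√(7 + W))
(-25849 - 24694)/((83 + 60*(-77)) + U(43)) = (-25849 - 24694)/((83 + 60*(-77)) + (9 + 43*√(7 + 43))) = -50543/((83 - 4620) + (9 + 43*√50)) = -50543/(-4537 + (9 + 43*(5*√2))) = -50543/(-4537 + (9 + 215*√2)) = -50543/(-4528 + 215*√2)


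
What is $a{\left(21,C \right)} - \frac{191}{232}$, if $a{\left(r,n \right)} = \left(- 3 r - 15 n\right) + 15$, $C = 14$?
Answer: $- \frac{60047}{232} \approx -258.82$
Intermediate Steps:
$a{\left(r,n \right)} = 15 - 15 n - 3 r$ ($a{\left(r,n \right)} = \left(- 15 n - 3 r\right) + 15 = 15 - 15 n - 3 r$)
$a{\left(21,C \right)} - \frac{191}{232} = \left(15 - 210 - 63\right) - \frac{191}{232} = -258 - \frac{191}{232} = - \frac{60047}{232}$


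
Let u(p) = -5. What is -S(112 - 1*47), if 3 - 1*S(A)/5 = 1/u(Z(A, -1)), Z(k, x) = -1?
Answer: -16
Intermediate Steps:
S(A) = 16 (S(A) = 15 - 5/(-5) = 15 - 5*(-⅕) = 15 + 1 = 16)
-S(112 - 1*47) = -1*16 = -16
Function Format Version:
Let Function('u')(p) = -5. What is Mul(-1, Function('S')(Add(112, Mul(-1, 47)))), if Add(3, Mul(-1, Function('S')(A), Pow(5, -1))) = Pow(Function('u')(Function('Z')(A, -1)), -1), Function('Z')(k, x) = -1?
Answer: -16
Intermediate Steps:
Function('S')(A) = 16 (Function('S')(A) = Add(15, Mul(-5, Pow(-5, -1))) = Add(15, Mul(-5, Rational(-1, 5))) = Add(15, 1) = 16)
Mul(-1, Function('S')(Add(112, Mul(-1, 47)))) = Mul(-1, 16) = -16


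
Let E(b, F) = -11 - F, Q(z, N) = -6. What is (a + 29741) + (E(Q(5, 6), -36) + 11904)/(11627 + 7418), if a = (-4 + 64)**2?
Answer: 634991274/19045 ≈ 33342.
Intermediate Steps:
a = 3600 (a = 60**2 = 3600)
(a + 29741) + (E(Q(5, 6), -36) + 11904)/(11627 + 7418) = (3600 + 29741) + ((-11 - 1*(-36)) + 11904)/(11627 + 7418) = 33341 + ((-11 + 36) + 11904)/19045 = 33341 + (25 + 11904)*(1/19045) = 33341 + 11929*(1/19045) = 33341 + 11929/19045 = 634991274/19045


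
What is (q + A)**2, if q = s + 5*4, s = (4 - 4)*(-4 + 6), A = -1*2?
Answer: 324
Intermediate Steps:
A = -2
s = 0 (s = 0*2 = 0)
q = 20 (q = 0 + 5*4 = 0 + 20 = 20)
(q + A)**2 = (20 - 2)**2 = 18**2 = 324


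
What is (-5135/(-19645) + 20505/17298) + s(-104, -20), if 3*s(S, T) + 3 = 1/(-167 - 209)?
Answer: 1899119435/4259067432 ≈ 0.44590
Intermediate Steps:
s(S, T) = -1129/1128 (s(S, T) = -1 + 1/(3*(-167 - 209)) = -1 + (1/3)/(-376) = -1 + (1/3)*(-1/376) = -1 - 1/1128 = -1129/1128)
(-5135/(-19645) + 20505/17298) + s(-104, -20) = (-5135/(-19645) + 20505/17298) - 1129/1128 = (-5135*(-1/19645) + 20505*(1/17298)) - 1129/1128 = (1027/3929 + 6835/5766) - 1129/1128 = 32776397/22654614 - 1129/1128 = 1899119435/4259067432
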